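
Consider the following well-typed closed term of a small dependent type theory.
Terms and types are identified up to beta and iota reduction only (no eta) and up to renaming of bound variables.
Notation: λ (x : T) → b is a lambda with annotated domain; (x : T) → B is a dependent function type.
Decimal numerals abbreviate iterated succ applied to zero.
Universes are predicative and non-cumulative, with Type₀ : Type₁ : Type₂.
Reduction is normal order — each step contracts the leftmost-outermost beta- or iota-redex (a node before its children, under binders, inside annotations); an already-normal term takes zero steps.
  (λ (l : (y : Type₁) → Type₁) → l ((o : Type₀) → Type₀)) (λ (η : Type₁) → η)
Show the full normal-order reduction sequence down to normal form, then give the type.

normal-order reduction:
  (λ (l : (y : Type₁) → Type₁) → l ((o : Type₀) → Type₀)) (λ (η : Type₁) → η)
  ~> (λ (l : Type₁) → l) ((y : Type₀) → Type₀)
  ~> (l : Type₀) → Type₀
type:
  Type₁


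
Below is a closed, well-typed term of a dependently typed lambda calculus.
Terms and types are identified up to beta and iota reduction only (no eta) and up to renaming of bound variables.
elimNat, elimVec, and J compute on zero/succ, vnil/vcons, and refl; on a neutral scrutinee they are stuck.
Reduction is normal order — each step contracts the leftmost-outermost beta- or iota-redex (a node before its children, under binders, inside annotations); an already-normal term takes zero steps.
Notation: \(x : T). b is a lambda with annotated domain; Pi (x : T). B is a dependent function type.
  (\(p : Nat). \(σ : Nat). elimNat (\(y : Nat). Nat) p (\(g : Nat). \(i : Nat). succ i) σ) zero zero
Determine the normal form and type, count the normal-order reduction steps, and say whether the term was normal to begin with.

normal form:
  zero
the term's type:
  Nat
steps to reach normal form (normal order): 3
already normal: no
first contracted redex: a beta-redex


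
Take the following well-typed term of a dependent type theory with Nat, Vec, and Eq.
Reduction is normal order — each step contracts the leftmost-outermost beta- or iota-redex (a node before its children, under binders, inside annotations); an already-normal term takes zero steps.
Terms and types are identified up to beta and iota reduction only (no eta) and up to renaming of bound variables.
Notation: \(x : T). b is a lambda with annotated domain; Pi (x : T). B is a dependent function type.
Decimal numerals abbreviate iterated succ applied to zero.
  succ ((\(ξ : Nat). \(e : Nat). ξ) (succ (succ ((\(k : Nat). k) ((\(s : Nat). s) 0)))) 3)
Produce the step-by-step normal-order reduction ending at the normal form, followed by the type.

normal-order reduction:
  succ ((\(ξ : Nat). \(e : Nat). ξ) (succ (succ ((\(k : Nat). k) ((\(s : Nat). s) 0)))) 3)
  ~> succ ((\(ξ : Nat). succ (succ ((\(e : Nat). e) ((\(k : Nat). k) 0)))) 3)
  ~> succ (succ (succ ((\(ξ : Nat). ξ) ((\(e : Nat). e) 0))))
  ~> succ (succ (succ ((\(ξ : Nat). ξ) 0)))
  ~> 3
the term's type:
  Nat


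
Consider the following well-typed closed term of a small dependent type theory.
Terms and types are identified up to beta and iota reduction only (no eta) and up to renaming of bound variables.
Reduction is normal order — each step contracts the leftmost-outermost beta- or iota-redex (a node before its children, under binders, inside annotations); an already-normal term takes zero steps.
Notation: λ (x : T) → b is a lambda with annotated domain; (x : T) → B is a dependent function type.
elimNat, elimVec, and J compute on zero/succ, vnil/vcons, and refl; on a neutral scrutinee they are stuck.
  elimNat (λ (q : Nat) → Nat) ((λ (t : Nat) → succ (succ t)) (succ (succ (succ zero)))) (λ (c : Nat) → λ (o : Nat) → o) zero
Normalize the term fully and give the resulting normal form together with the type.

resulting normal form:
  succ (succ (succ (succ (succ zero))))
the term's type:
  Nat


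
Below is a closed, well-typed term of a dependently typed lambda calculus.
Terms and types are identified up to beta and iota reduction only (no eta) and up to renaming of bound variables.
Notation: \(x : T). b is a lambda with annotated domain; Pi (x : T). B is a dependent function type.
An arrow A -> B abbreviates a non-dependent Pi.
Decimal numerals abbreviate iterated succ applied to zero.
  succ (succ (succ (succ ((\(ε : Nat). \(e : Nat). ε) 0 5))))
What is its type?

type:
  Nat


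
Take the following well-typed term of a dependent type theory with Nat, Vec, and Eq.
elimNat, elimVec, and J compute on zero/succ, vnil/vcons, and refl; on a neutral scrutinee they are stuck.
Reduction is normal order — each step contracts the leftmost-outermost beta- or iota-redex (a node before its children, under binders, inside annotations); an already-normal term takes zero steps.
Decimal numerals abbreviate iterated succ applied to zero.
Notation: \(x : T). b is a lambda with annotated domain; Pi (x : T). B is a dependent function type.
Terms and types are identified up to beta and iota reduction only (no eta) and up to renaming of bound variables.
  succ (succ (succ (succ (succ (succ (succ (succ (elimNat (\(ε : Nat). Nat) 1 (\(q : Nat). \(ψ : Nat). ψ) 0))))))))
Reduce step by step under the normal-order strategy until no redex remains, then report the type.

reduction (normal order):
  succ (succ (succ (succ (succ (succ (succ (succ (elimNat (\(ε : Nat). Nat) 1 (\(q : Nat). \(ψ : Nat). ψ) 0))))))))
  ~> 9
type:
  Nat


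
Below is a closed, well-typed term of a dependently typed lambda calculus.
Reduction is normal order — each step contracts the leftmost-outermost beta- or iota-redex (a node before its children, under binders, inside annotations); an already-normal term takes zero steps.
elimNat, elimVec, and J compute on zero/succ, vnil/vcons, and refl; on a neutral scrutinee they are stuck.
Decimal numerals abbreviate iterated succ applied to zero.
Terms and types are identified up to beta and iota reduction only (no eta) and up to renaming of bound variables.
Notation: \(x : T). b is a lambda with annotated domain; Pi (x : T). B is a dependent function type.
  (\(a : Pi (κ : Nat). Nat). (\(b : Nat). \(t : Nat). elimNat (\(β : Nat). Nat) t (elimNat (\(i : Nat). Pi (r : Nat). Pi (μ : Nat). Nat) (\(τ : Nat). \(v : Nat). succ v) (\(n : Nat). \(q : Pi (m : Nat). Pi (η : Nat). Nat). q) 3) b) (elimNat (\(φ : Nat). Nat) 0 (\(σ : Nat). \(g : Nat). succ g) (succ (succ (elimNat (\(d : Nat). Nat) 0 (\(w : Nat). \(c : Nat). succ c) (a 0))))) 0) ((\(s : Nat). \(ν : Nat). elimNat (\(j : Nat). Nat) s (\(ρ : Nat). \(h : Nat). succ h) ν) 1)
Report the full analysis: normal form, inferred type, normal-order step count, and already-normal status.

resulting normal form:
  3
the term's type:
  Nat
reduction steps (normal order): 40
term was already normal: no
first redex: a beta-redex


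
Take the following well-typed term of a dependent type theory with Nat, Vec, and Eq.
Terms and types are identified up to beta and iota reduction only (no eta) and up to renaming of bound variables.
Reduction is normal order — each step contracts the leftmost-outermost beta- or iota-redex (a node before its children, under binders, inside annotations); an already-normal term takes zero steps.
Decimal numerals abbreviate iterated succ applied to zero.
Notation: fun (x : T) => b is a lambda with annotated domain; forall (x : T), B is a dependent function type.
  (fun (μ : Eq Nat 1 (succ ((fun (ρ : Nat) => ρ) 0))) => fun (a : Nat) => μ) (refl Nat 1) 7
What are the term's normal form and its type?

normal form:
  refl Nat 1
the term's type:
  Eq Nat 1 1
observation: the first redex contracted is a beta-redex; the normal form is reached in 2 normal-order steps.


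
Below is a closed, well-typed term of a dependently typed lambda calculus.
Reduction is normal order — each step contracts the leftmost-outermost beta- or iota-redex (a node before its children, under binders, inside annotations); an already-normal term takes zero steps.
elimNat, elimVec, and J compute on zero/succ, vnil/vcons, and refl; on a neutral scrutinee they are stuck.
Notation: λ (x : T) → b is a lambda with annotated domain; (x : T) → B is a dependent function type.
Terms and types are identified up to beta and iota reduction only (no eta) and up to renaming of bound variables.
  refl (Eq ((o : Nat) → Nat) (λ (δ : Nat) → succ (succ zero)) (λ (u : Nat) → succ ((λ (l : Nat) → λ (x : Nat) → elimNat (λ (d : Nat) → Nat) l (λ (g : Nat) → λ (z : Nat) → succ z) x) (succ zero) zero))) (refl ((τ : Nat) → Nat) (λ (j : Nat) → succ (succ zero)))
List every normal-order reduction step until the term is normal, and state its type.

reduction (normal order):
  refl (Eq ((o : Nat) → Nat) (λ (δ : Nat) → succ (succ zero)) (λ (u : Nat) → succ ((λ (l : Nat) → λ (x : Nat) → elimNat (λ (d : Nat) → Nat) l (λ (g : Nat) → λ (z : Nat) → succ z) x) (succ zero) zero))) (refl ((τ : Nat) → Nat) (λ (j : Nat) → succ (succ zero)))
  ~> refl (Eq ((o : Nat) → Nat) (λ (δ : Nat) → succ (succ zero)) (λ (u : Nat) → succ ((λ (l : Nat) → elimNat (λ (x : Nat) → Nat) (succ zero) (λ (d : Nat) → λ (g : Nat) → succ g) l) zero))) (refl ((z : Nat) → Nat) (λ (τ : Nat) → succ (succ zero)))
  ~> refl (Eq ((o : Nat) → Nat) (λ (δ : Nat) → succ (succ zero)) (λ (u : Nat) → succ (elimNat (λ (l : Nat) → Nat) (succ zero) (λ (x : Nat) → λ (d : Nat) → succ d) zero))) (refl ((g : Nat) → Nat) (λ (z : Nat) → succ (succ zero)))
  ~> refl (Eq ((o : Nat) → Nat) (λ (δ : Nat) → succ (succ zero)) (λ (u : Nat) → succ (succ zero))) (refl ((l : Nat) → Nat) (λ (x : Nat) → succ (succ zero)))
type:
  Eq (Eq ((o : Nat) → Nat) (λ (δ : Nat) → succ (succ zero)) (λ (u : Nat) → succ (succ zero))) (refl ((l : Nat) → Nat) (λ (x : Nat) → succ (succ zero))) (refl ((d : Nat) → Nat) (λ (g : Nat) → succ (succ zero)))


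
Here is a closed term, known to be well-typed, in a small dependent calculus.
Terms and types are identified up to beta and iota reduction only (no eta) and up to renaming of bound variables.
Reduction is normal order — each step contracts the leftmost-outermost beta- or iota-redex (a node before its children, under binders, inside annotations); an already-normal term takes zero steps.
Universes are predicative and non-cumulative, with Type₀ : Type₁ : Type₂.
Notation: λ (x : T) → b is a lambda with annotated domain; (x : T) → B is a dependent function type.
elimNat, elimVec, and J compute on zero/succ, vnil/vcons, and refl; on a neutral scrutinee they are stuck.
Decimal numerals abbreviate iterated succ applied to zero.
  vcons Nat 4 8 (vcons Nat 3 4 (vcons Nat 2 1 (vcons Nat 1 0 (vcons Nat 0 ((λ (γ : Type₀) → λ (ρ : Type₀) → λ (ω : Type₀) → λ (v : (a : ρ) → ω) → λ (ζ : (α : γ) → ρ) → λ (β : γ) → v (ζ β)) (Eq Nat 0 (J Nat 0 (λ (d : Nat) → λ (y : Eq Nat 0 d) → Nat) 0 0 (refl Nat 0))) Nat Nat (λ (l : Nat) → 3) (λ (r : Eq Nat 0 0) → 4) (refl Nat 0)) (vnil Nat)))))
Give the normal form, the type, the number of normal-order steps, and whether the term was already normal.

normal form:
  vcons Nat 4 8 (vcons Nat 3 4 (vcons Nat 2 1 (vcons Nat 1 0 (vcons Nat 0 3 (vnil Nat)))))
inferred type:
  Vec Nat 5
steps to reach normal form (normal order): 7
term was already normal: no
first contracted redex: a beta-redex


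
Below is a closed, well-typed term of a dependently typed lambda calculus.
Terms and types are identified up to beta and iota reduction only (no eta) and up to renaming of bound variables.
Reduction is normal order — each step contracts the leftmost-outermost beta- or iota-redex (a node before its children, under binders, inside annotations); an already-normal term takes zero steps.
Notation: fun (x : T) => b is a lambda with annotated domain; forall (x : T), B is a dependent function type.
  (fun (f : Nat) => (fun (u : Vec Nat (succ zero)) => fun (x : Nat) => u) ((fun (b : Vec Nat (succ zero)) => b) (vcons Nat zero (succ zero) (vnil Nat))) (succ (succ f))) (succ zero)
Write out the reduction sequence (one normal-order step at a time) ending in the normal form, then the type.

normal-order reduction sequence:
  (fun (f : Nat) => (fun (u : Vec Nat (succ zero)) => fun (x : Nat) => u) ((fun (b : Vec Nat (succ zero)) => b) (vcons Nat zero (succ zero) (vnil Nat))) (succ (succ f))) (succ zero)
  ~> (fun (f : Vec Nat (succ zero)) => fun (u : Nat) => f) ((fun (x : Vec Nat (succ zero)) => x) (vcons Nat zero (succ zero) (vnil Nat))) (succ (succ (succ zero)))
  ~> (fun (f : Nat) => (fun (u : Vec Nat (succ zero)) => u) (vcons Nat zero (succ zero) (vnil Nat))) (succ (succ (succ zero)))
  ~> (fun (f : Vec Nat (succ zero)) => f) (vcons Nat zero (succ zero) (vnil Nat))
  ~> vcons Nat zero (succ zero) (vnil Nat)
type:
  Vec Nat (succ zero)


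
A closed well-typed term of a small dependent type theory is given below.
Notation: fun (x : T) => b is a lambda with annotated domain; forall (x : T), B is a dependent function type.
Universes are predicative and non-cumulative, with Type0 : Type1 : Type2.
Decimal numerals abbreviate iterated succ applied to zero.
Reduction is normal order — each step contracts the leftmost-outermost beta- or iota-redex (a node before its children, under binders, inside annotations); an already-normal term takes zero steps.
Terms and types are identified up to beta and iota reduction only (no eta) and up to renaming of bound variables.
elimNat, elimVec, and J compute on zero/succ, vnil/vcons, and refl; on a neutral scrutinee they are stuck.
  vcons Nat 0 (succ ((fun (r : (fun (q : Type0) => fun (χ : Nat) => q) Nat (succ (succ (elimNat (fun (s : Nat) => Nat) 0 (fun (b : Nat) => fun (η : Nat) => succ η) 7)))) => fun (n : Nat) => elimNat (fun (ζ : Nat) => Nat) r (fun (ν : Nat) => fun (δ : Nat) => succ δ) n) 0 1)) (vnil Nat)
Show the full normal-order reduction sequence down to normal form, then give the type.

normal-order reduction sequence:
  vcons Nat 0 (succ ((fun (r : (fun (q : Type0) => fun (χ : Nat) => q) Nat (succ (succ (elimNat (fun (s : Nat) => Nat) 0 (fun (b : Nat) => fun (η : Nat) => succ η) 7)))) => fun (n : Nat) => elimNat (fun (ζ : Nat) => Nat) r (fun (ν : Nat) => fun (δ : Nat) => succ δ) n) 0 1)) (vnil Nat)
  ~> vcons Nat 0 (succ ((fun (r : Nat) => elimNat (fun (q : Nat) => Nat) 0 (fun (χ : Nat) => fun (s : Nat) => succ s) r) 1)) (vnil Nat)
  ~> vcons Nat 0 (succ (elimNat (fun (r : Nat) => Nat) 0 (fun (q : Nat) => fun (χ : Nat) => succ χ) 1)) (vnil Nat)
  ~> vcons Nat 0 (succ ((fun (r : Nat) => fun (q : Nat) => succ q) 0 (elimNat (fun (χ : Nat) => Nat) 0 (fun (s : Nat) => fun (b : Nat) => succ b) 0))) (vnil Nat)
  ~> vcons Nat 0 (succ ((fun (r : Nat) => succ r) (elimNat (fun (q : Nat) => Nat) 0 (fun (χ : Nat) => fun (s : Nat) => succ s) 0))) (vnil Nat)
  ~> vcons Nat 0 (succ (succ (elimNat (fun (r : Nat) => Nat) 0 (fun (q : Nat) => fun (χ : Nat) => succ χ) 0))) (vnil Nat)
  ~> vcons Nat 0 2 (vnil Nat)
the term's type:
  Vec Nat 1


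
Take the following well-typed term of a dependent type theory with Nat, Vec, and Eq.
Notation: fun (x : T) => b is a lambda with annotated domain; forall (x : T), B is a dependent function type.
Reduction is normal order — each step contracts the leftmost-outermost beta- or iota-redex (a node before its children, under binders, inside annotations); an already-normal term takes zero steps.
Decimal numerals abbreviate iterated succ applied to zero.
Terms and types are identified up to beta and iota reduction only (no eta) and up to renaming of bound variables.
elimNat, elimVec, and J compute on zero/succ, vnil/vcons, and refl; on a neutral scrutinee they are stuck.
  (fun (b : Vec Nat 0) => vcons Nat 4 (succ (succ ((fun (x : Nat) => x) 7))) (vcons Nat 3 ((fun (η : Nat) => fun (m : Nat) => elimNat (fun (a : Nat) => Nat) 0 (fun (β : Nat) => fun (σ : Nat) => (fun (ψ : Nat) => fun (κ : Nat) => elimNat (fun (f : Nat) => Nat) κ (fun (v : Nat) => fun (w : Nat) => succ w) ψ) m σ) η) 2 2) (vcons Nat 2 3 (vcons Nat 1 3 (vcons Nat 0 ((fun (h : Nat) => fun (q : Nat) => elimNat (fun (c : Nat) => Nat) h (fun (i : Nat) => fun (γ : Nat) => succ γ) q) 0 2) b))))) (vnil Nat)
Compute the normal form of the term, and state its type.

normal form:
  vcons Nat 4 9 (vcons Nat 3 4 (vcons Nat 2 3 (vcons Nat 1 3 (vcons Nat 0 2 (vnil Nat)))))
inferred type:
  Vec Nat 5


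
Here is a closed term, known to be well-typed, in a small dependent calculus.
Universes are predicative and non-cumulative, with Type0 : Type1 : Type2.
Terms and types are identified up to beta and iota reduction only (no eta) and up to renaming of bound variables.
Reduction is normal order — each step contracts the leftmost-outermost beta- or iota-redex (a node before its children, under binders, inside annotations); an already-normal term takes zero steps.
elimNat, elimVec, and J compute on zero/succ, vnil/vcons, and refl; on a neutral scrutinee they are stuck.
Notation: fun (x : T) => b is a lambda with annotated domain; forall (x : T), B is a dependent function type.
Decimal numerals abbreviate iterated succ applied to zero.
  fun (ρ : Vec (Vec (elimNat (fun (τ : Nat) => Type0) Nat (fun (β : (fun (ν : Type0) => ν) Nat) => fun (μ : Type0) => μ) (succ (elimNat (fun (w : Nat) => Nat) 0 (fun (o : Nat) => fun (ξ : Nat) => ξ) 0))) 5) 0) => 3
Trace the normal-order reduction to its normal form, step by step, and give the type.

normal-order reduction:
  fun (ρ : Vec (Vec (elimNat (fun (τ : Nat) => Type0) Nat (fun (β : (fun (ν : Type0) => ν) Nat) => fun (μ : Type0) => μ) (succ (elimNat (fun (w : Nat) => Nat) 0 (fun (o : Nat) => fun (ξ : Nat) => ξ) 0))) 5) 0) => 3
  ~> fun (ρ : Vec (Vec ((fun (τ : (fun (β : Type0) => β) Nat) => fun (ν : Type0) => ν) (elimNat (fun (μ : Nat) => Nat) 0 (fun (w : Nat) => fun (o : Nat) => o) 0) (elimNat (fun (ξ : Nat) => Type0) Nat (fun (x : (fun (s : Type0) => s) Nat) => fun (κ : Type0) => κ) (elimNat (fun (ε : Nat) => Nat) 0 (fun (n : Nat) => fun (f : Nat) => f) 0))) 5) 0) => 3
  ~> fun (ρ : Vec (Vec ((fun (τ : Type0) => τ) (elimNat (fun (β : Nat) => Type0) Nat (fun (ν : (fun (μ : Type0) => μ) Nat) => fun (w : Type0) => w) (elimNat (fun (o : Nat) => Nat) 0 (fun (ξ : Nat) => fun (x : Nat) => x) 0))) 5) 0) => 3
  ~> fun (ρ : Vec (Vec (elimNat (fun (τ : Nat) => Type0) Nat (fun (β : (fun (ν : Type0) => ν) Nat) => fun (μ : Type0) => μ) (elimNat (fun (w : Nat) => Nat) 0 (fun (o : Nat) => fun (ξ : Nat) => ξ) 0)) 5) 0) => 3
  ~> fun (ρ : Vec (Vec (elimNat (fun (τ : Nat) => Type0) Nat (fun (β : Nat) => fun (ν : Type0) => ν) (elimNat (fun (μ : Nat) => Nat) 0 (fun (w : Nat) => fun (o : Nat) => o) 0)) 5) 0) => 3
  ~> fun (ρ : Vec (Vec (elimNat (fun (τ : Nat) => Type0) Nat (fun (β : Nat) => fun (ν : Type0) => ν) 0) 5) 0) => 3
  ~> fun (ρ : Vec (Vec Nat 5) 0) => 3
type:
  forall (ρ : Vec (Vec Nat 5) 0), Nat


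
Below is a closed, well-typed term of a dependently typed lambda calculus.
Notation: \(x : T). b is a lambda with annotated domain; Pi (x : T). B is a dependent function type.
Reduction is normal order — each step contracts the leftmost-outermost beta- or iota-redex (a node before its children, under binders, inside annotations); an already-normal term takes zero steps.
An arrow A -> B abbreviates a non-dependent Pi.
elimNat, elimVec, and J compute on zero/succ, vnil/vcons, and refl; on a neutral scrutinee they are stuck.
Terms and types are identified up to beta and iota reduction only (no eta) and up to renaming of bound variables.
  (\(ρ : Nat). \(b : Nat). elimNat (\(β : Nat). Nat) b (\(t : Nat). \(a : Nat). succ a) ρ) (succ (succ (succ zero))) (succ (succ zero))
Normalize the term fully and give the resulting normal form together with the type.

resulting normal form:
  succ (succ (succ (succ (succ zero))))
inferred type:
  Nat
observation: the first redex contracted is a beta-redex; the normal form is reached in 12 normal-order steps.


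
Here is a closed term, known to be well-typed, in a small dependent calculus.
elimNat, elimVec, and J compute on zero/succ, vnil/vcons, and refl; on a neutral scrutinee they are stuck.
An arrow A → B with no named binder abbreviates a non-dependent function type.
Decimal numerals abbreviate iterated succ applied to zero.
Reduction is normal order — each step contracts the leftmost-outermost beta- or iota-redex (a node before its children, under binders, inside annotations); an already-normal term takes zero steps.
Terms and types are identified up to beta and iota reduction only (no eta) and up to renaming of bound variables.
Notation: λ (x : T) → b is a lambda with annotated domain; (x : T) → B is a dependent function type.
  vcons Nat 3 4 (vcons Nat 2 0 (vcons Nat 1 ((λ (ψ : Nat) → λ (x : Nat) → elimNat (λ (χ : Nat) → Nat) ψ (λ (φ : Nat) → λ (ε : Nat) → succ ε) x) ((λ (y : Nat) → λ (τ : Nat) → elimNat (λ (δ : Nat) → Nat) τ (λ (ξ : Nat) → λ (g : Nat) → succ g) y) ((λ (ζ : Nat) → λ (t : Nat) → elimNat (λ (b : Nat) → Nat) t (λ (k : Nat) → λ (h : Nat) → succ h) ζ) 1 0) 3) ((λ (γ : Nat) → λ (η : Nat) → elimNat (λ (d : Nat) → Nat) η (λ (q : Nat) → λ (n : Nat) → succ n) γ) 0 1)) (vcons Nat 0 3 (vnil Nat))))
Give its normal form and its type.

resulting normal form:
  vcons Nat 3 4 (vcons Nat 2 0 (vcons Nat 1 5 (vcons Nat 0 3 (vnil Nat))))
inferred type:
  Vec Nat 4
observation: contracting a beta-redex first, the term normalizes in 21 steps.


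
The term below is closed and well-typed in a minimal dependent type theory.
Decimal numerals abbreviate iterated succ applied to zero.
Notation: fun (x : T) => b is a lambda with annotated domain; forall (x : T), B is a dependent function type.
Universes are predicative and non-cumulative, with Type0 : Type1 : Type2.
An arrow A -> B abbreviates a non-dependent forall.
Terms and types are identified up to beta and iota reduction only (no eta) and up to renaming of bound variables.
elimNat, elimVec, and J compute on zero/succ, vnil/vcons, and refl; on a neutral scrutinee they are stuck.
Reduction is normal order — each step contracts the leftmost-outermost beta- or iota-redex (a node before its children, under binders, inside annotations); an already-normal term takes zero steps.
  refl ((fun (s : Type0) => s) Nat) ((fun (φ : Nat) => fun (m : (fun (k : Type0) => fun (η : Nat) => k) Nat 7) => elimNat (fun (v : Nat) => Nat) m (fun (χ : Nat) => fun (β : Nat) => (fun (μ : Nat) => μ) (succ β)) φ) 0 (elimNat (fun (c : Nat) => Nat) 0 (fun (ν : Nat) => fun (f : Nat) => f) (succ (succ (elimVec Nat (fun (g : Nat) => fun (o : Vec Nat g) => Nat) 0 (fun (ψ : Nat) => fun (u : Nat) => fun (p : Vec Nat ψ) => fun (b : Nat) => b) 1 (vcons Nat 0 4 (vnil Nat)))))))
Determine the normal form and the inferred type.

normal form:
  refl Nat 0
inferred type:
  Eq Nat 0 0


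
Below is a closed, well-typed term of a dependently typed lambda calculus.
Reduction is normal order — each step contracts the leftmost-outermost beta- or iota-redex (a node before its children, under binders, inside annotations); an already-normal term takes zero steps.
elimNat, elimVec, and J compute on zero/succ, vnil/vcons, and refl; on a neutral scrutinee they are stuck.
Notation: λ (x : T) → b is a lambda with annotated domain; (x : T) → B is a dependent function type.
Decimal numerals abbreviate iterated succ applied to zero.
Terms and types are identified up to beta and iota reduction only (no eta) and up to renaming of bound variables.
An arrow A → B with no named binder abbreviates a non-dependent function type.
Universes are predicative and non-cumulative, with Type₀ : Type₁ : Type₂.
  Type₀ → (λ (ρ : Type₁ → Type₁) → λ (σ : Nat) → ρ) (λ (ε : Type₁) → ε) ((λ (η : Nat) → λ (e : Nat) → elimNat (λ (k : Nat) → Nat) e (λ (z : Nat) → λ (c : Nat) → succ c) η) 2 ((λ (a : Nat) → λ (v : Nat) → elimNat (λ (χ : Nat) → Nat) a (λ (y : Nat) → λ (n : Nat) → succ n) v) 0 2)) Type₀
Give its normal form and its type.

normal form:
  Type₀ → Type₀
type:
  Type₁


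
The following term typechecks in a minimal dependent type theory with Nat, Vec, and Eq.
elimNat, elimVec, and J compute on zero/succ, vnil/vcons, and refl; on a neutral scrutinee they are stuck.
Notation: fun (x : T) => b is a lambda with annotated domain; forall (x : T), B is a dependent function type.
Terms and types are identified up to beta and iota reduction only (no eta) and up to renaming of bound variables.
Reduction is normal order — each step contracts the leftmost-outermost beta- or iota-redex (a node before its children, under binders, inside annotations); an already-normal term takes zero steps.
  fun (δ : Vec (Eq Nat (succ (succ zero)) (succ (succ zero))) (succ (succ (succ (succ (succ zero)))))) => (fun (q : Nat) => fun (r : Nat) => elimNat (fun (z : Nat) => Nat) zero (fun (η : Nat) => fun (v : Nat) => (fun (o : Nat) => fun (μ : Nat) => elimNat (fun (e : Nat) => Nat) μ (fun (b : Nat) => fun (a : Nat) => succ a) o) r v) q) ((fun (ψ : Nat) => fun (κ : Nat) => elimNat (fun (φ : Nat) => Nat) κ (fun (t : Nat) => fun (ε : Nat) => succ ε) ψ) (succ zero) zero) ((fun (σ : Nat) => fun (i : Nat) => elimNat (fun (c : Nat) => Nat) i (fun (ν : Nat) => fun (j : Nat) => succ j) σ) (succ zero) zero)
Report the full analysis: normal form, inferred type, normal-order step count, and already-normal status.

resulting normal form:
  fun (δ : Vec (Eq Nat (succ (succ zero)) (succ (succ zero))) (succ (succ (succ (succ (succ zero)))))) => succ zero
type:
  forall (δ : Vec (Eq Nat (succ (succ zero)) (succ (succ zero))) (succ (succ (succ (succ (succ zero)))))), Nat
reduction steps (normal order): 24
already normal: no
first redex: a beta-redex


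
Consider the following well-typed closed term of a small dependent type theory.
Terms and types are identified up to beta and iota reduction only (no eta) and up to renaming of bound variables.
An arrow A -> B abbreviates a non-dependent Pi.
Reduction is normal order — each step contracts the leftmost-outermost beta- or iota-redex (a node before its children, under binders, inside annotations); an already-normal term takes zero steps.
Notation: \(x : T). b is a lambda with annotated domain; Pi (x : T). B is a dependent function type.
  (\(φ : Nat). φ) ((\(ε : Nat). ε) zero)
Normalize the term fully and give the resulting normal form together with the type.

reduced normal form:
  zero
the term's type:
  Nat
observation: the leftmost-outermost redex is a beta-redex, and normalization takes 2 steps.


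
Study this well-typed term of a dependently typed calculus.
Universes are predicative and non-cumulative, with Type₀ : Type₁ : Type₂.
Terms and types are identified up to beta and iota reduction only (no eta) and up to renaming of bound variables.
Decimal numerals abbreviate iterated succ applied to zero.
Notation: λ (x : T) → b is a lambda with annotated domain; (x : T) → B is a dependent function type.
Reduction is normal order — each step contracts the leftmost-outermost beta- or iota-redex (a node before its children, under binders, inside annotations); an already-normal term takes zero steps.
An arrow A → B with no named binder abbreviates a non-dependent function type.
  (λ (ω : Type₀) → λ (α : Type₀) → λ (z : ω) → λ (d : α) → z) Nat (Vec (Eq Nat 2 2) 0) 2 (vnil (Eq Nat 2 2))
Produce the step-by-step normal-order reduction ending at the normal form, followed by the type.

reduction (normal order):
  (λ (ω : Type₀) → λ (α : Type₀) → λ (z : ω) → λ (d : α) → z) Nat (Vec (Eq Nat 2 2) 0) 2 (vnil (Eq Nat 2 2))
  ~> (λ (ω : Type₀) → λ (α : Nat) → λ (z : ω) → α) (Vec (Eq Nat 2 2) 0) 2 (vnil (Eq Nat 2 2))
  ~> (λ (ω : Nat) → λ (α : Vec (Eq Nat 2 2) 0) → ω) 2 (vnil (Eq Nat 2 2))
  ~> (λ (ω : Vec (Eq Nat 2 2) 0) → 2) (vnil (Eq Nat 2 2))
  ~> 2
the term's type:
  Nat


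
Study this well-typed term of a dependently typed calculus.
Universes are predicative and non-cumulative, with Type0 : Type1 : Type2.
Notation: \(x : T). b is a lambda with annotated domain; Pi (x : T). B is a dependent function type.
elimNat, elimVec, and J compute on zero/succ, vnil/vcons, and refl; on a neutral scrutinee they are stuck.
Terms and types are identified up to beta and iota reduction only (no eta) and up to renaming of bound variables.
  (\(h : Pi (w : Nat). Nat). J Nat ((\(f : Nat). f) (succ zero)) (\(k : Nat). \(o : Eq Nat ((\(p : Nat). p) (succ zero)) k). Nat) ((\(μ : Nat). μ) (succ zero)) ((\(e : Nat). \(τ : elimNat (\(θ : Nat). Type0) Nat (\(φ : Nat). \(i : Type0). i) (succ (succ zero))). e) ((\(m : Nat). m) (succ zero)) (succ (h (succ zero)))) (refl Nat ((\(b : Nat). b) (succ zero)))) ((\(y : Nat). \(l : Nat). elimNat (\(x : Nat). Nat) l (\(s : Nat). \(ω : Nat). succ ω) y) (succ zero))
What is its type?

type:
  Nat


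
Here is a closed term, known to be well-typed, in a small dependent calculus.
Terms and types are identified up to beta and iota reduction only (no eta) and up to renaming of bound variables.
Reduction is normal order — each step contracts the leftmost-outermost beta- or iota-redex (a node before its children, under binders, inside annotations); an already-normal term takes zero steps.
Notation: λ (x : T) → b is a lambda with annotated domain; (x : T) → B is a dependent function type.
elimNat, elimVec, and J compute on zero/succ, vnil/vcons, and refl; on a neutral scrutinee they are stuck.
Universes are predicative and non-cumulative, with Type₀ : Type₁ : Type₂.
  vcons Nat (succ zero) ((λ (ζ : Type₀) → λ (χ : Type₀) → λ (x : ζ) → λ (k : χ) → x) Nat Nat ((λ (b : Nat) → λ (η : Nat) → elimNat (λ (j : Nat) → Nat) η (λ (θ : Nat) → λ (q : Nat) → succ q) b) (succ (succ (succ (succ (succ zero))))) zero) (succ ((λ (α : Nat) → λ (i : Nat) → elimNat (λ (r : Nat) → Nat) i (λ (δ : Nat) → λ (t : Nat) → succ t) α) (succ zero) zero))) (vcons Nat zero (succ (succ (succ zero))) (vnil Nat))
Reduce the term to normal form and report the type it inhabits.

normal form:
  vcons Nat (succ zero) (succ (succ (succ (succ (succ zero))))) (vcons Nat zero (succ (succ (succ zero))) (vnil Nat))
type:
  Vec Nat (succ (succ zero))
observation: normalization takes exactly 22 steps under the normal-order strategy.


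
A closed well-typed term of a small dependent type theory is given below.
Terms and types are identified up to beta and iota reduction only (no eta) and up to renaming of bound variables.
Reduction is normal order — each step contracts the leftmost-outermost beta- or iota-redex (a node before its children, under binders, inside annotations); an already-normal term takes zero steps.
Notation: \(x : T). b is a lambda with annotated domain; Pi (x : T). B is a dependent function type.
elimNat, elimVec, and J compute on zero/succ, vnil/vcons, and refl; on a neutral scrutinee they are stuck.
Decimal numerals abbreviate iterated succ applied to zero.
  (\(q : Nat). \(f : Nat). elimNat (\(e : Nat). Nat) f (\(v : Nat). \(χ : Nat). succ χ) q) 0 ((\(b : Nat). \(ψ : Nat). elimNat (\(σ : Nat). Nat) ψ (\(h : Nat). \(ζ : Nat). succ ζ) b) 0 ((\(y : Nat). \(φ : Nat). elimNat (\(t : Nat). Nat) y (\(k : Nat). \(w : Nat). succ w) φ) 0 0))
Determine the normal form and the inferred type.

reduced normal form:
  0
the term's type:
  Nat
observation: the term reaches its normal form after 9 normal-order steps.


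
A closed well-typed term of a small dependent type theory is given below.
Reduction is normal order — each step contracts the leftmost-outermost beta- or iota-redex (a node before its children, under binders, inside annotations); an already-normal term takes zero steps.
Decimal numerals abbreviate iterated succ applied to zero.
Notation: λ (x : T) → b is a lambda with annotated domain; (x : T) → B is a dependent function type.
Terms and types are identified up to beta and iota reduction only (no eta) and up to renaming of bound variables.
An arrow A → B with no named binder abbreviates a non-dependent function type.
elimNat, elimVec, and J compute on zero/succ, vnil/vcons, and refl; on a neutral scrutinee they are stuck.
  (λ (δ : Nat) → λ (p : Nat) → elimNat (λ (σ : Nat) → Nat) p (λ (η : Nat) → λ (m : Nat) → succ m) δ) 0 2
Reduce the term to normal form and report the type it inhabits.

normal form:
  2
inferred type:
  Nat
observation: 3 normal-order steps separate the term from its normal form.


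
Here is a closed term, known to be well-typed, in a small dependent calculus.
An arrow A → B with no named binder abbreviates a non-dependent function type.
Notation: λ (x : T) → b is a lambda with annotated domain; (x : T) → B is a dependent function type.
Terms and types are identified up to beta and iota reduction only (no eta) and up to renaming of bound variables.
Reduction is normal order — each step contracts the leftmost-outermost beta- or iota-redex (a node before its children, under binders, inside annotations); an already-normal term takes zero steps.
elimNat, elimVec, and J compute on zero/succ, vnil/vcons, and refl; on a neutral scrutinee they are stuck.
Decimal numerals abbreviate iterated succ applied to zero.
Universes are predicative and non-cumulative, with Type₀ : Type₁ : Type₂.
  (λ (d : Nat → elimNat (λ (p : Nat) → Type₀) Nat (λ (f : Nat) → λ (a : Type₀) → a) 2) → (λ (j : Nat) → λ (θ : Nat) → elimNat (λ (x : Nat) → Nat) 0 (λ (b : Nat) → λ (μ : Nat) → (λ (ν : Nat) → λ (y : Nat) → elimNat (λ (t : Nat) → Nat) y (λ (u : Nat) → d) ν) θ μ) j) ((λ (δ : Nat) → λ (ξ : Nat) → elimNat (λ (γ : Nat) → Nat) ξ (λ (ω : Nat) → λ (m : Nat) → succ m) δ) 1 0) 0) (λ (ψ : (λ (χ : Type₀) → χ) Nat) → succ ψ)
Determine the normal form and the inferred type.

resulting normal form:
  0
inferred type:
  Nat


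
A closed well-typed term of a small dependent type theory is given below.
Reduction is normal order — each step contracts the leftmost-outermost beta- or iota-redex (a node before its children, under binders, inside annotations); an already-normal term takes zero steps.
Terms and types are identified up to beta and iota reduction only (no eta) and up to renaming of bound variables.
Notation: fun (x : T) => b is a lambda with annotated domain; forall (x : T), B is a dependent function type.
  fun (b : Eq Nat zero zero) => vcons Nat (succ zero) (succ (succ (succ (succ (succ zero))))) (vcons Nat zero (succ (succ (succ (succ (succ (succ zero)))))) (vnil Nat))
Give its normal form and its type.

normal form:
  fun (b : Eq Nat zero zero) => vcons Nat (succ zero) (succ (succ (succ (succ (succ zero))))) (vcons Nat zero (succ (succ (succ (succ (succ (succ zero)))))) (vnil Nat))
type:
  forall (b : Eq Nat zero zero), Vec Nat (succ (succ zero))


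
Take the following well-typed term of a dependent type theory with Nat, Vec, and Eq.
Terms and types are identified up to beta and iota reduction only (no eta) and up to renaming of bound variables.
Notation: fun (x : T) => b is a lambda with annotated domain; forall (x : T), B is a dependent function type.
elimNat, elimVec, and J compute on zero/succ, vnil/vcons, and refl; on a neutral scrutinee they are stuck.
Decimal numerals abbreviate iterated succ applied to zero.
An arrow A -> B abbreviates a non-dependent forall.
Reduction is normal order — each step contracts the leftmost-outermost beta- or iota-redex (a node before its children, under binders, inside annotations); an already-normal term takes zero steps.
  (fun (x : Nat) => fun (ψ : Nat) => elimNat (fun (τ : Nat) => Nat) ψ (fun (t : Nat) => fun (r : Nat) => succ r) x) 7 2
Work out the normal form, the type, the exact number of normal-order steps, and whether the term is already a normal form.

normal form:
  9
type:
  Nat
steps to reach normal form (normal order): 24
term was already normal: no
first redex: a beta-redex


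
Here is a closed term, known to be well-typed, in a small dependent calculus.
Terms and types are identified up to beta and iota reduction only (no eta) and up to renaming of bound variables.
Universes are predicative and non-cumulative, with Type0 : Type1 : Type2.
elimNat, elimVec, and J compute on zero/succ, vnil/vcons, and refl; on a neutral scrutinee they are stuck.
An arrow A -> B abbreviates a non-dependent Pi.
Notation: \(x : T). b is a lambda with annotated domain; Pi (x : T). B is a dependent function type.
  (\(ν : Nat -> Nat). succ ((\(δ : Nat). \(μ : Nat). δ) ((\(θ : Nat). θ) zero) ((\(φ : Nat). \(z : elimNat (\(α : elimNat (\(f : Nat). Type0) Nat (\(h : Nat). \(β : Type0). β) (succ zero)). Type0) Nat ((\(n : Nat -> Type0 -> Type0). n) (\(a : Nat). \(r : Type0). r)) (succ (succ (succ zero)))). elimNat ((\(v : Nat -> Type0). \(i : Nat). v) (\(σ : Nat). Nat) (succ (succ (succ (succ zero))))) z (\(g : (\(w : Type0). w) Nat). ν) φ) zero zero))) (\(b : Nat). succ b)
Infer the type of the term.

the term's type:
  Nat


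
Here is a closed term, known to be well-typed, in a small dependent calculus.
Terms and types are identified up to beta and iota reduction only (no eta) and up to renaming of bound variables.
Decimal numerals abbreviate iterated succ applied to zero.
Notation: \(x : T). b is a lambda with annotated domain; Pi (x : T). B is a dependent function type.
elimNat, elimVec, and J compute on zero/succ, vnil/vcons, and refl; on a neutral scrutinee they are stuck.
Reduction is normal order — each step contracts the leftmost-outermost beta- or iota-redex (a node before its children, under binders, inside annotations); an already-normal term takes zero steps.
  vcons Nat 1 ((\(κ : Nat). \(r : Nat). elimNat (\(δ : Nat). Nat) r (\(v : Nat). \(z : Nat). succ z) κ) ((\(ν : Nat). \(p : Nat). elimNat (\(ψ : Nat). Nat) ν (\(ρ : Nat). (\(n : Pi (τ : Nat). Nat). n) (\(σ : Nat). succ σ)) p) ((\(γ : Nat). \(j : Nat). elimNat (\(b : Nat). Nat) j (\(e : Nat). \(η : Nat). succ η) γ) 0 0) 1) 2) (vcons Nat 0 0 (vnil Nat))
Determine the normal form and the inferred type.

normal form:
  vcons Nat 1 3 (vcons Nat 0 0 (vnil Nat))
inferred type:
  Vec Nat 2
observation: the first redex contracted is a beta-redex; the normal form is reached in 16 normal-order steps.


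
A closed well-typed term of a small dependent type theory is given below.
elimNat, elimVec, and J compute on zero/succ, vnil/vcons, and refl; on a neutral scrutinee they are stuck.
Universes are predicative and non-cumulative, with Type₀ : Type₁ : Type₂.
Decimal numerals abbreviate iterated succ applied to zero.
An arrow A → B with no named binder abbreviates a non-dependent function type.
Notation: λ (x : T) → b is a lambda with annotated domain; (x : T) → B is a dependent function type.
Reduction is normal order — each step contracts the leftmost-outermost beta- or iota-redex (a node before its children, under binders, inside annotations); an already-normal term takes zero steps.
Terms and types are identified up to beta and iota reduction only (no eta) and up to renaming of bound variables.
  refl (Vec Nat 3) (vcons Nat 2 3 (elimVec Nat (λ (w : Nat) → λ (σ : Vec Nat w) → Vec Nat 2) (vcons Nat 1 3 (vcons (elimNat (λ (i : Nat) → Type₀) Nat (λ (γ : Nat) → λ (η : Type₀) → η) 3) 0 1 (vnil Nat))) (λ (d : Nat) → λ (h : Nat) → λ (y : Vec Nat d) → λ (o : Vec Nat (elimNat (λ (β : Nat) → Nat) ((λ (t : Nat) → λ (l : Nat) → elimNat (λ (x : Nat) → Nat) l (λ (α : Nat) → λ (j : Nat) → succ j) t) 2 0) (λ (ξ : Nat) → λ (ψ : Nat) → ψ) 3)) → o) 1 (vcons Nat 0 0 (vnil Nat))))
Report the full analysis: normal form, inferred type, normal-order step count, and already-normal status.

reduced normal form:
  refl (Vec Nat 3) (vcons Nat 2 3 (vcons Nat 1 3 (vcons Nat 0 1 (vnil Nat))))
inferred type:
  Eq (Vec Nat 3) (vcons Nat 2 3 (vcons Nat 1 3 (vcons Nat 0 1 (vnil Nat)))) (vcons Nat 2 3 (vcons Nat 1 3 (vcons Nat 0 1 (vnil Nat))))
steps to reach normal form (normal order): 16
term was already normal: no
first contracted redex: an elimVec iota-redex


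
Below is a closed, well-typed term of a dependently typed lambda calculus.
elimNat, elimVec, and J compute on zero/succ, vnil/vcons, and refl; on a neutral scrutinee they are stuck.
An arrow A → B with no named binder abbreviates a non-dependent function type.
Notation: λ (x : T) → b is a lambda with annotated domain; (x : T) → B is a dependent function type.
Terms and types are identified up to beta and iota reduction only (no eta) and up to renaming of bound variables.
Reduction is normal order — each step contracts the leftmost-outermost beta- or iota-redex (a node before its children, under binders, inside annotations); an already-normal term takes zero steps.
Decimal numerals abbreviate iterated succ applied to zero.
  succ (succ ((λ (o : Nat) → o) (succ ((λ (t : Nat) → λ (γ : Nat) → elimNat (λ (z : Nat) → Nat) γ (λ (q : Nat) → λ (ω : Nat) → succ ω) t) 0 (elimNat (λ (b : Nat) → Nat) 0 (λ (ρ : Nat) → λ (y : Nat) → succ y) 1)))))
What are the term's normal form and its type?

reduced normal form:
  4
inferred type:
  Nat
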